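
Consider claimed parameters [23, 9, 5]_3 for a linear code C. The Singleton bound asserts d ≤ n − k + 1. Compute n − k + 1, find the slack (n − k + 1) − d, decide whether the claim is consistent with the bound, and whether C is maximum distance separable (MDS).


Singleton RHS = n − k + 1 = 15, slack = 10, bound satisfied, not MDS.

Singleton bound: d ≤ n − k + 1.
Here n = 23, k = 9, so n − k + 1 = 15.
Given d = 5, check d ≤ 15: YES.
Slack = (n − k + 1) − d = 10.
The code is NOT MDS (slack = 10 > 0).
Description: the claimed parameters are [23, 9, 5]_3; such a code would be non-MDS.


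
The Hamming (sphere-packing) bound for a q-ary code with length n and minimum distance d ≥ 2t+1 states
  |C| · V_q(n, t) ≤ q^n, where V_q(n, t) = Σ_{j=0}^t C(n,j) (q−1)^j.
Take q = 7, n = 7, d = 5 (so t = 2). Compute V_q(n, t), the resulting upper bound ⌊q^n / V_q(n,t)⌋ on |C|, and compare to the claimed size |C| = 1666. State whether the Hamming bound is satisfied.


V_q(n, t) = 799, q^n = 823543, Hamming bound = 1030, |C| = 1666 > bound (violated).

Step 1: Compute V_q(n, t) = Σ_{j=0}^2 C(n, j) (q−1)^j.
  j = 0: C(7,0)·(6)^0 = 1·1 = 1.
  j = 1: C(7,1)·(6)^1 = 7·6 = 42.
  j = 2: C(7,2)·(6)^2 = 21·36 = 756.
  V_q(n, t) = 1 + 42 + 756 = 799.
Step 2: q^n = 7^7 = 823543.
Step 3: Hamming bound ⌊q^n / V_q(n,t)⌋ = ⌊823543/799⌋ = 1030.
Step 4: Compare |C| = 1666 to 1030: violated.
The claimed |C| lies above the Hamming bound, so no 7-ary code of length 7 with d ≥ 5 can have 1666 codewords.


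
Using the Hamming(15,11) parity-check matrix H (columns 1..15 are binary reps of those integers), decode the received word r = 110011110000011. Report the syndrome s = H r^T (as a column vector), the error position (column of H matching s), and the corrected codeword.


s = (1, 1, 1, 0)^T, error position = 14, corrected codeword c = 110011110000001

Compute s = H r^T mod 2 one row at a time:
  s_1 = 1 + 0 + 0 + 0 + 0 + 0 + 1 + 1 = 3 ≡ 1 (mod 2).
  s_2 = 0 + 1 + 1 + 1 + 0 + 0 + 1 + 1 = 5 ≡ 1 (mod 2).
  s_3 = 1 + 0 + 1 + 1 + 0 + 0 + 1 + 1 = 5 ≡ 1 (mod 2).
  s_4 = 1 + 0 + 1 + 1 + 0 + 0 + 0 + 1 = 4 ≡ 0 (mod 2).
s = (1, 1, 1, 0)^T — this equals column 14 of H (binary 1110), so error is at position 14.
Correct: flip bit 14 of r = 110011110000011 to get c = 110011110000001.


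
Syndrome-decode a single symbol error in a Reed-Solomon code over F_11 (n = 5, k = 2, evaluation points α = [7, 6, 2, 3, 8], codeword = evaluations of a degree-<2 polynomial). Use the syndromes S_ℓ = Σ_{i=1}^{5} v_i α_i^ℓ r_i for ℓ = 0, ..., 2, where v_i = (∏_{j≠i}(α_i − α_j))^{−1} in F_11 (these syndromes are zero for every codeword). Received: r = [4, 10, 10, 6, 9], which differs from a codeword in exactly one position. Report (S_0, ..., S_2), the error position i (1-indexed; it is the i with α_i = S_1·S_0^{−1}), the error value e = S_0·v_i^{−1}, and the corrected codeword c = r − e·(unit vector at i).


S = (2, 4, 8), error at position 3, error magnitude e = 9, c = [4, 10, 1, 6, 9].

Step 1: column multipliers v_i = (∏_{j≠i}(α_i − α_j))^{−1} mod 11.
  i = 1 (α = 7): (7−6)(7−2)(7−3)(7−8) = 1·5·4·(−1) = −20 ≡ 2, so v_1 = 2^{−1} = 6 (mod 11).
  i = 2 (α = 6): (6−7)(6−2)(6−3)(6−8) = (−1)·4·3·(−2) = 24 ≡ 2, so v_2 = 2^{−1} = 6 (mod 11).
  i = 3 (α = 2): (2−7)(2−6)(2−3)(2−8) = (−5)·(−4)·(−1)·(−6) = 120 ≡ 10, so v_3 = 10^{−1} = 10 (mod 11).
  i = 4 (α = 3): (3−7)(3−6)(3−2)(3−8) = (−4)·(−3)·1·(−5) = −60 ≡ 6, so v_4 = 6^{−1} = 2 (mod 11).
  i = 5 (α = 8): (8−7)(8−6)(8−2)(8−3) = 1·2·6·5 = 60 ≡ 5, so v_5 = 5^{−1} = 9 (mod 11).
  v = [6, 6, 10, 2, 9].
Step 2: syndromes of r = [4, 10, 10, 6, 9] (all sums mod 11).
  S_0 = Σ v_i r_i = 6·4 + 6·10 + 10·10 + 2·6 + 9·9 = 277 ≡ 2.
  S_1 = Σ v_i α_i r_i = 6·7·4 + 6·6·10 + 10·2·10 + 2·3·6 + 9·8·9 = 1412 ≡ 4.
  α_i^2 mod 11 = [5, 3, 4, 9, 9].
  S_2 = Σ v_i α_i^2 r_i = 6·5·4 + 6·3·10 + 10·4·10 + 2·9·6 + 9·9·9 = 1537 ≡ 8.
  S = (2, 4, 8) ≠ 0, so r is not a codeword (an error is present).
Step 3: locate the error. For a single error e at position i, S_ℓ = v_i·e·α_i^ℓ, so α_err = S_1/S_0.
  S_0^{−1} = 2^{−1} = 6 (mod 11), so α_err = 4·6 = 24 ≡ 2 = α_3. Error position i = 3.
  Consistency check: S_2/S_1 = 8·3 = 24 ≡ 2 = α_err ✓ (single-error assumption holds).
Step 4: error magnitude e = S_0/v_3 = S_0·∏_{j≠3}(α_3 − α_j) = 2·10 = 20 ≡ 9 (mod 11).
Step 5: correct position 3: c_3 = r_3 − e = 10 − 9 ≡ 1 (mod 11). Hence c = [4, 10, 1, 6, 9].
  Check: interpolating c through the α_i gives m(x) = 2 + 5·x (degree < 2) with m(α_i) = c_i for every i, so c is indeed a codeword.


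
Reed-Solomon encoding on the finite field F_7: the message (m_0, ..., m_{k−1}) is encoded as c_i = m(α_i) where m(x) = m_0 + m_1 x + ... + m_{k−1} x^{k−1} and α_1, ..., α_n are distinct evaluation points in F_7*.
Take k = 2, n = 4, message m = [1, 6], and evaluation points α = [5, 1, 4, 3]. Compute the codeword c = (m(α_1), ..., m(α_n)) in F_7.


c = [3, 0, 4, 5]

Message polynomial: m(x) = 1 + 6·x (mod 7).
For each evaluation point α_i, compute m(α_i) mod 7:
  α_1 = 5: Horner steps 6 → 3, so m(5) = 3.
  α_2 = 1: Horner steps 6 → 0, so m(1) = 0.
  α_3 = 4: Horner steps 6 → 4, so m(4) = 4.
  α_4 = 3: Horner steps 6 → 5, so m(3) = 5.
Codeword c = [3, 0, 4, 5] ∈ F_7^4.


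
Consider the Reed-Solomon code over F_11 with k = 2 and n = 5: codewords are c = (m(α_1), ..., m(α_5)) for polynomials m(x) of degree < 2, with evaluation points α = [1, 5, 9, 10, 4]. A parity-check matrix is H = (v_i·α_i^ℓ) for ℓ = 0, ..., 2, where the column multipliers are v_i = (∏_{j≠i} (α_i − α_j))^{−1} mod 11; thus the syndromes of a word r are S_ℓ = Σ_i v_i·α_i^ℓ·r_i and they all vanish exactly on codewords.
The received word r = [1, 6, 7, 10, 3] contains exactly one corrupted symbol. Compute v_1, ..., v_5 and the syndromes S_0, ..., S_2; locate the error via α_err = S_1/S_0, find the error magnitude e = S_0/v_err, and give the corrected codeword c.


S = (3, 3, 3), error at position 1, error magnitude e = 7, c = [5, 6, 7, 10, 3].

Step 1: column multipliers v_i = (∏_{j≠i}(α_i − α_j))^{−1} mod 11.
  i = 1 (α = 1): (1−5)(1−9)(1−10)(1−4) = (−4)·(−8)·(−9)·(−3) = 864 ≡ 6, so v_1 = 6^{−1} = 2 (mod 11).
  i = 2 (α = 5): (5−1)(5−9)(5−10)(5−4) = 4·(−4)·(−5)·1 = 80 ≡ 3, so v_2 = 3^{−1} = 4 (mod 11).
  i = 3 (α = 9): (9−1)(9−5)(9−10)(9−4) = 8·4·(−1)·5 = −160 ≡ 5, so v_3 = 5^{−1} = 9 (mod 11).
  i = 4 (α = 10): (10−1)(10−5)(10−9)(10−4) = 9·5·1·6 = 270 ≡ 6, so v_4 = 6^{−1} = 2 (mod 11).
  i = 5 (α = 4): (4−1)(4−5)(4−9)(4−10) = 3·(−1)·(−5)·(−6) = −90 ≡ 9, so v_5 = 9^{−1} = 5 (mod 11).
  v = [2, 4, 9, 2, 5].
Step 2: syndromes of r = [1, 6, 7, 10, 3] (all sums mod 11).
  S_0 = Σ v_i r_i = 2·1 + 4·6 + 9·7 + 2·10 + 5·3 = 124 ≡ 3.
  S_1 = Σ v_i α_i r_i = 2·1·1 + 4·5·6 + 9·9·7 + 2·10·10 + 5·4·3 = 949 ≡ 3.
  α_i^2 mod 11 = [1, 3, 4, 1, 5].
  S_2 = Σ v_i α_i^2 r_i = 2·1·1 + 4·3·6 + 9·4·7 + 2·1·10 + 5·5·3 = 421 ≡ 3.
  S = (3, 3, 3) ≠ 0, so r is not a codeword (an error is present).
Step 3: locate the error. For a single error e at position i, S_ℓ = v_i·e·α_i^ℓ, so α_err = S_1/S_0.
  S_0^{−1} = 3^{−1} = 4 (mod 11), so α_err = 3·4 = 12 ≡ 1 = α_1. Error position i = 1.
  Consistency check: S_2/S_1 = 3·4 = 12 ≡ 1 = α_err ✓ (single-error assumption holds).
Step 4: error magnitude e = S_0/v_1 = S_0·∏_{j≠1}(α_1 − α_j) = 3·6 = 18 ≡ 7 (mod 11).
Step 5: correct position 1: c_1 = r_1 − e = 1 − 7 ≡ 5 (mod 11). Hence c = [5, 6, 7, 10, 3].
  Check: interpolating c through the α_i gives m(x) = 2 + 3·x (degree < 2) with m(α_i) = c_i for every i, so c is indeed a codeword.


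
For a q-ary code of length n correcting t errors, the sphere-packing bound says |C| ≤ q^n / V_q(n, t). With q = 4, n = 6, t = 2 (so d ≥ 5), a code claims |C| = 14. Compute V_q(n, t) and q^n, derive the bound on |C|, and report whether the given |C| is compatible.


V_q(n, t) = 154, q^n = 4096, Hamming bound = 26, |C| = 14 ≤ bound (satisfied).

Step 1: Compute V_q(n, t) = Σ_{j=0}^2 C(n, j) (q−1)^j.
  j = 0: C(6,0)·(3)^0 = 1·1 = 1.
  j = 1: C(6,1)·(3)^1 = 6·3 = 18.
  j = 2: C(6,2)·(3)^2 = 15·9 = 135.
  V_q(n, t) = 1 + 18 + 135 = 154.
Step 2: q^n = 4^6 = 4096.
Step 3: Hamming bound ⌊q^n / V_q(n,t)⌋ = ⌊4096/154⌋ = 26.
Step 4: Compare |C| = 14 to 26: satisfied.
The claimed |C| lies below the Hamming bound.


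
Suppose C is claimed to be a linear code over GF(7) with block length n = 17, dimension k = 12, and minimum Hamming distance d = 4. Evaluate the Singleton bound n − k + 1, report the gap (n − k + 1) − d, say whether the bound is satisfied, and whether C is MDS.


Singleton RHS = n − k + 1 = 6, slack = 2, bound satisfied, not MDS.

Singleton bound: d ≤ n − k + 1.
Here n = 17, k = 12, so n − k + 1 = 6.
Given d = 4, check d ≤ 6: YES.
Slack = (n − k + 1) − d = 2.
The code is NOT MDS (slack = 2 > 0).
Description: the claimed parameters are [17, 12, 4]_7; such a code would be non-MDS.


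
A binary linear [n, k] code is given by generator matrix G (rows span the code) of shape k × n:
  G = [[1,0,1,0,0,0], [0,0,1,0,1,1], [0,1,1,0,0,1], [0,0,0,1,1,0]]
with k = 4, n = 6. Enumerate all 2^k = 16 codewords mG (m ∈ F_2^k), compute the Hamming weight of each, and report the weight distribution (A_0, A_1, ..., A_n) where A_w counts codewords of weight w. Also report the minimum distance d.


Weight distribution: A_0 = 1, A_2 = 4, A_3 = 6, A_4 = 3, A_5 = 2. Minimum distance d = 2.

Enumerate all 2^4 = 16 messages m ∈ F_2^4.
For each, compute codeword c = mG in F_2^6, then tally its weight.
  m = 0000 → c = 000000, weight = 0.
  m = 1000 → c = 101000, weight = 2.
  m = 0100 → c = 001011, weight = 3.
  m = 1100 → c = 100011, weight = 3.
  m = 0010 → c = 011001, weight = 3.
  m = 1010 → c = 110001, weight = 3.
  m = 0110 → c = 010010, weight = 2.
  m = 1110 → c = 111010, weight = 4.
  m = 0001 → c = 000110, weight = 2.
  m = 1001 → c = 101110, weight = 4.
  m = 0101 → c = 001101, weight = 3.
  m = 1101 → c = 100101, weight = 3.
  m = 0011 → c = 011111, weight = 5.
  m = 1011 → c = 110111, weight = 5.
  m = 0111 → c = 010100, weight = 2.
  m = 1111 → c = 111100, weight = 4.
Tally weights:
  weight 0: 1 codewords.
  weight 2: 4 codewords.
  weight 3: 6 codewords.
  weight 4: 3 codewords.
  weight 5: 2 codewords.
Minimum distance d = smallest w > 0 with A_w > 0 = 2.
Sanity: Σ A_w = 16 = 2^4 = 16 ✓.


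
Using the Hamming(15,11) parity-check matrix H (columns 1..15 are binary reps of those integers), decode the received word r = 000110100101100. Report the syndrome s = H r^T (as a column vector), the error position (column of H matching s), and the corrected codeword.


s = (1, 1, 0, 1)^T, error position = 13, corrected codeword c = 000110100101000

Compute s = H r^T mod 2 one row at a time:
  s_1 = 0 + 0 + 1 + 0 + 1 + 1 + 0 + 0 = 3 ≡ 1 (mod 2).
  s_2 = 1 + 1 + 0 + 1 + 1 + 1 + 0 + 0 = 5 ≡ 1 (mod 2).
  s_3 = 0 + 0 + 0 + 1 + 1 + 0 + 0 + 0 = 2 ≡ 0 (mod 2).
  s_4 = 0 + 0 + 1 + 1 + 0 + 0 + 1 + 0 = 3 ≡ 1 (mod 2).
s = (1, 1, 0, 1)^T — this equals column 13 of H (binary 1101), so error is at position 13.
Correct: flip bit 13 of r = 000110100101100 to get c = 000110100101000.


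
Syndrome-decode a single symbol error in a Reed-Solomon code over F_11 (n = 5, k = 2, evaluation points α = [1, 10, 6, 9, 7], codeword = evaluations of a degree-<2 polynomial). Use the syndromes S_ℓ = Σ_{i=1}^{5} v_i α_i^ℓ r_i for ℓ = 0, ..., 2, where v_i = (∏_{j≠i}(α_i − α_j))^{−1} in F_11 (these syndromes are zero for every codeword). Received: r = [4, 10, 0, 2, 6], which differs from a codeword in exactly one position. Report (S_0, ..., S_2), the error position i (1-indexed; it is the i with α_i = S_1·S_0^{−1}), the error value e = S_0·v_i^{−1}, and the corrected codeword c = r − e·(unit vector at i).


S = (3, 10, 4), error at position 5, error magnitude e = 9, c = [4, 10, 0, 2, 8].

Step 1: column multipliers v_i = (∏_{j≠i}(α_i − α_j))^{−1} mod 11.
  i = 1 (α = 1): (1−10)(1−6)(1−9)(1−7) = (−9)·(−5)·(−8)·(−6) = 2160 ≡ 4, so v_1 = 4^{−1} = 3 (mod 11).
  i = 2 (α = 10): (10−1)(10−6)(10−9)(10−7) = 9·4·1·3 = 108 ≡ 9, so v_2 = 9^{−1} = 5 (mod 11).
  i = 3 (α = 6): (6−1)(6−10)(6−9)(6−7) = 5·(−4)·(−3)·(−1) = −60 ≡ 6, so v_3 = 6^{−1} = 2 (mod 11).
  i = 4 (α = 9): (9−1)(9−10)(9−6)(9−7) = 8·(−1)·3·2 = −48 ≡ 7, so v_4 = 7^{−1} = 8 (mod 11).
  i = 5 (α = 7): (7−1)(7−10)(7−6)(7−9) = 6·(−3)·1·(−2) = 36 ≡ 3, so v_5 = 3^{−1} = 4 (mod 11).
  v = [3, 5, 2, 8, 4].
Step 2: syndromes of r = [4, 10, 0, 2, 6] (all sums mod 11).
  S_0 = Σ v_i r_i = 3·4 + 5·10 + 2·0 + 8·2 + 4·6 = 102 ≡ 3.
  S_1 = Σ v_i α_i r_i = 3·1·4 + 5·10·10 + 2·6·0 + 8·9·2 + 4·7·6 = 824 ≡ 10.
  α_i^2 mod 11 = [1, 1, 3, 4, 5].
  S_2 = Σ v_i α_i^2 r_i = 3·1·4 + 5·1·10 + 2·3·0 + 8·4·2 + 4·5·6 = 246 ≡ 4.
  S = (3, 10, 4) ≠ 0, so r is not a codeword (an error is present).
Step 3: locate the error. For a single error e at position i, S_ℓ = v_i·e·α_i^ℓ, so α_err = S_1/S_0.
  S_0^{−1} = 3^{−1} = 4 (mod 11), so α_err = 10·4 = 40 ≡ 7 = α_5. Error position i = 5.
  Consistency check: S_2/S_1 = 4·10 = 40 ≡ 7 = α_err ✓ (single-error assumption holds).
Step 4: error magnitude e = S_0/v_5 = S_0·∏_{j≠5}(α_5 − α_j) = 3·3 = 9 ≡ 9 (mod 11).
Step 5: correct position 5: c_5 = r_5 − e = 6 − 9 ≡ 8 (mod 11). Hence c = [4, 10, 0, 2, 8].
  Check: interpolating c through the α_i gives m(x) = 7 + 8·x (degree < 2) with m(α_i) = c_i for every i, so c is indeed a codeword.


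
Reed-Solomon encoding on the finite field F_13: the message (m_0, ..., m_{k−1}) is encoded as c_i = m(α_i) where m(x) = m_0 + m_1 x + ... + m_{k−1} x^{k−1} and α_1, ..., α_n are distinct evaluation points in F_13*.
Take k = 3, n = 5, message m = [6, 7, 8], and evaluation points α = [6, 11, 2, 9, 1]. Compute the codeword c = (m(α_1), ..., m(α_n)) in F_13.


c = [11, 11, 0, 2, 8]

Message polynomial: m(x) = 6 + 7·x + 8·x^2 (mod 13).
For each evaluation point α_i, compute m(α_i) mod 13:
  α_1 = 6: Horner steps 8 → 3 → 11, so m(6) = 11.
  α_2 = 11: Horner steps 8 → 4 → 11, so m(11) = 11.
  α_3 = 2: Horner steps 8 → 10 → 0, so m(2) = 0.
  α_4 = 9: Horner steps 8 → 1 → 2, so m(9) = 2.
  α_5 = 1: Horner steps 8 → 2 → 8, so m(1) = 8.
Codeword c = [11, 11, 0, 2, 8] ∈ F_13^5.


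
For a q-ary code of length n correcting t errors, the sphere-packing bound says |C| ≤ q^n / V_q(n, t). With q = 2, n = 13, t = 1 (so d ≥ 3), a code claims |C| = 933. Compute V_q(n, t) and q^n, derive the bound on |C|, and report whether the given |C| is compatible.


V_q(n, t) = 14, q^n = 8192, Hamming bound = 585, |C| = 933 > bound (violated).

Step 1: Compute V_q(n, t) = Σ_{j=0}^1 C(n, j) (q−1)^j.
  j = 0: C(13,0)·(1)^0 = 1·1 = 1.
  j = 1: C(13,1)·(1)^1 = 13·1 = 13.
  V_q(n, t) = 1 + 13 = 14.
Step 2: q^n = 2^13 = 8192.
Step 3: Hamming bound ⌊q^n / V_q(n,t)⌋ = ⌊8192/14⌋ = 585.
Step 4: Compare |C| = 933 to 585: violated.
The claimed |C| lies above the Hamming bound, so no 2-ary code of length 13 with d ≥ 3 can have 933 codewords.


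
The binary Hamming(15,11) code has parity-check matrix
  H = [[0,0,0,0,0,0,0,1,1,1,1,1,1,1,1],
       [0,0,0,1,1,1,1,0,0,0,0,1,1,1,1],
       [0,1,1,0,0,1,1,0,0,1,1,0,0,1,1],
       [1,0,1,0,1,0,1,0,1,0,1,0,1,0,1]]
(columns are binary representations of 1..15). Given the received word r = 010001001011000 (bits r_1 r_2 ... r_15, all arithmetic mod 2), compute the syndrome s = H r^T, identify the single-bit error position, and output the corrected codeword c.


s = (1, 0, 1, 0)^T, error position = 10, corrected codeword c = 010001001111000

Compute s = H r^T mod 2 one row at a time:
  s_1 = 0 + 1 + 0 + 1 + 1 + 0 + 0 + 0 = 3 ≡ 1 (mod 2).
  s_2 = 0 + 0 + 1 + 0 + 1 + 0 + 0 + 0 = 2 ≡ 0 (mod 2).
  s_3 = 1 + 0 + 1 + 0 + 0 + 1 + 0 + 0 = 3 ≡ 1 (mod 2).
  s_4 = 0 + 0 + 0 + 0 + 1 + 1 + 0 + 0 = 2 ≡ 0 (mod 2).
s = (1, 0, 1, 0)^T — this equals column 10 of H (binary 1010), so error is at position 10.
Correct: flip bit 10 of r = 010001001011000 to get c = 010001001111000.


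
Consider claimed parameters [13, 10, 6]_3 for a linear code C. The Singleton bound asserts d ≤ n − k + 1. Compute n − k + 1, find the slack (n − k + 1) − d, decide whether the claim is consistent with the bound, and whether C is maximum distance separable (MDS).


Singleton RHS = n − k + 1 = 4, slack = -2, bound violated (no such code; not MDS).

Singleton bound: d ≤ n − k + 1.
Here n = 13, k = 10, so n − k + 1 = 4.
Given d = 6, check d ≤ 4: NO.
Slack = (n − k + 1) − d = -2.
The slack is negative: d = 6 exceeds n − k + 1 = 4 by 2, so the Singleton bound is violated and no linear [13, 10, 6]_3 code can exist. In particular it is not MDS (MDS requires d = n − k + 1 exactly).
Description: the claimed parameters are [13, 10, 6]_3; such a code would be impossible (violates the Singleton bound).


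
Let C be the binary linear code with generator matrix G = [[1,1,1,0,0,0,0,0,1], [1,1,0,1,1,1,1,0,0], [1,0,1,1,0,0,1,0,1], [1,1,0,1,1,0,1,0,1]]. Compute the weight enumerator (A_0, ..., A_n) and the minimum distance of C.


Weight distribution: A_0 = 1, A_2 = 1, A_3 = 4, A_4 = 3, A_5 = 4, A_6 = 3. Minimum distance d = 2.

Enumerate all 2^4 = 16 messages m ∈ F_2^4.
For each, compute codeword c = mG in F_2^9, then tally its weight.
  m = 0000 → c = 000000000, weight = 0.
  m = 1000 → c = 111000001, weight = 4.
  m = 0100 → c = 110111100, weight = 6.
  m = 1100 → c = 001111101, weight = 6.
  m = 0010 → c = 101100101, weight = 5.
  m = 1010 → c = 010100100, weight = 3.
  m = 0110 → c = 011011001, weight = 5.
  m = 1110 → c = 100011000, weight = 3.
  m = 0001 → c = 110110101, weight = 6.
  m = 1001 → c = 001110100, weight = 4.
  m = 0101 → c = 000001001, weight = 2.
  m = 1101 → c = 111001000, weight = 4.
  m = 0011 → c = 011010000, weight = 3.
  m = 1011 → c = 100010001, weight = 3.
  m = 0111 → c = 101101100, weight = 5.
  m = 1111 → c = 010101101, weight = 5.
Tally weights:
  weight 0: 1 codewords.
  weight 2: 1 codewords.
  weight 3: 4 codewords.
  weight 4: 3 codewords.
  weight 5: 4 codewords.
  weight 6: 3 codewords.
Minimum distance d = smallest w > 0 with A_w > 0 = 2.
Sanity: Σ A_w = 16 = 2^4 = 16 ✓.


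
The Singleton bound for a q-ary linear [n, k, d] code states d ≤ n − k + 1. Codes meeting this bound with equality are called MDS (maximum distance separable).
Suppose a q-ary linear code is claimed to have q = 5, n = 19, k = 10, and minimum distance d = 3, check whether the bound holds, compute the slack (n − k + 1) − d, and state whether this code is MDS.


Singleton RHS = n − k + 1 = 10, slack = 7, bound satisfied, not MDS.

Singleton bound: d ≤ n − k + 1.
Here n = 19, k = 10, so n − k + 1 = 10.
Given d = 3, check d ≤ 10: YES.
Slack = (n − k + 1) − d = 7.
The code is NOT MDS (slack = 7 > 0).
Description: the claimed parameters are [19, 10, 3]_5; such a code would be non-MDS.


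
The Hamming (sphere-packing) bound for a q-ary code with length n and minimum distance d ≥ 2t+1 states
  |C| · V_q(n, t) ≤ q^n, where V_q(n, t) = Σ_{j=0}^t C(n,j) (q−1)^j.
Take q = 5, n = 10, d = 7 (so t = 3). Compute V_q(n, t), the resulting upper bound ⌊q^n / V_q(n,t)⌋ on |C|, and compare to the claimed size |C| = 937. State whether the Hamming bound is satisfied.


V_q(n, t) = 8441, q^n = 9765625, Hamming bound = 1156, |C| = 937 ≤ bound (satisfied).

Step 1: Compute V_q(n, t) = Σ_{j=0}^3 C(n, j) (q−1)^j.
  j = 0: C(10,0)·(4)^0 = 1·1 = 1.
  j = 1: C(10,1)·(4)^1 = 10·4 = 40.
  j = 2: C(10,2)·(4)^2 = 45·16 = 720.
  j = 3: C(10,3)·(4)^3 = 120·64 = 7680.
  V_q(n, t) = 1 + 40 + 720 + 7680 = 8441.
Step 2: q^n = 5^10 = 9765625.
Step 3: Hamming bound ⌊q^n / V_q(n,t)⌋ = ⌊9765625/8441⌋ = 1156.
Step 4: Compare |C| = 937 to 1156: satisfied.
The claimed |C| lies below the Hamming bound.


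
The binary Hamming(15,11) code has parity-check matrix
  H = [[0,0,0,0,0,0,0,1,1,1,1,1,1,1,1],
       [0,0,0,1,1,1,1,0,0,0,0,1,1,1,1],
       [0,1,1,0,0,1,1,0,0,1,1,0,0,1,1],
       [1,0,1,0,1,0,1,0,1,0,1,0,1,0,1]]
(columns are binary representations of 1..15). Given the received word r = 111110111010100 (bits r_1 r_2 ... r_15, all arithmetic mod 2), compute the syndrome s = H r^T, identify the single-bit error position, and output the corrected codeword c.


s = (0, 0, 0, 1)^T, error position = 1, corrected codeword c = 011110111010100

Compute s = H r^T mod 2 one row at a time:
  s_1 = 1 + 1 + 0 + 1 + 0 + 1 + 0 + 0 = 4 ≡ 0 (mod 2).
  s_2 = 1 + 1 + 0 + 1 + 0 + 1 + 0 + 0 = 4 ≡ 0 (mod 2).
  s_3 = 1 + 1 + 0 + 1 + 0 + 1 + 0 + 0 = 4 ≡ 0 (mod 2).
  s_4 = 1 + 1 + 1 + 1 + 1 + 1 + 1 + 0 = 7 ≡ 1 (mod 2).
s = (0, 0, 0, 1)^T — this equals column 1 of H (binary 0001), so error is at position 1.
Correct: flip bit 1 of r = 111110111010100 to get c = 011110111010100.


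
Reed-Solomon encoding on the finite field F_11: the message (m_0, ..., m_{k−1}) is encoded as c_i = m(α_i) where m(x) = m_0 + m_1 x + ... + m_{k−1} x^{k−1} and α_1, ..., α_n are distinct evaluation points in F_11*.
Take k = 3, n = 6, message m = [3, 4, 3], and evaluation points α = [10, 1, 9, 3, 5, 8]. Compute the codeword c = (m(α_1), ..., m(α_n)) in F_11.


c = [2, 10, 7, 9, 10, 7]

Message polynomial: m(x) = 3 + 4·x + 3·x^2 (mod 11).
For each evaluation point α_i, compute m(α_i) mod 11:
  α_1 = 10: Horner steps 3 → 1 → 2, so m(10) = 2.
  α_2 = 1: Horner steps 3 → 7 → 10, so m(1) = 10.
  α_3 = 9: Horner steps 3 → 9 → 7, so m(9) = 7.
  α_4 = 3: Horner steps 3 → 2 → 9, so m(3) = 9.
  α_5 = 5: Horner steps 3 → 8 → 10, so m(5) = 10.
  α_6 = 8: Horner steps 3 → 6 → 7, so m(8) = 7.
Codeword c = [2, 10, 7, 9, 10, 7] ∈ F_11^6.


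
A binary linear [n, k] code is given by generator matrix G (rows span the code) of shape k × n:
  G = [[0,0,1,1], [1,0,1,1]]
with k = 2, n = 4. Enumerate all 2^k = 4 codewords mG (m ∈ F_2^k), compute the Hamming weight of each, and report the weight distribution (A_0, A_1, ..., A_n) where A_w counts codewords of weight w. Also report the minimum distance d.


Weight distribution: A_0 = 1, A_1 = 1, A_2 = 1, A_3 = 1. Minimum distance d = 1.

Enumerate all 2^2 = 4 messages m ∈ F_2^2.
For each, compute codeword c = mG in F_2^4, then tally its weight.
  m = 00 → c = 0000, weight = 0.
  m = 10 → c = 0011, weight = 2.
  m = 01 → c = 1011, weight = 3.
  m = 11 → c = 1000, weight = 1.
Tally weights:
  weight 0: 1 codewords.
  weight 1: 1 codewords.
  weight 2: 1 codewords.
  weight 3: 1 codewords.
Minimum distance d = smallest w > 0 with A_w > 0 = 1.
Sanity: Σ A_w = 4 = 2^2 = 4 ✓.


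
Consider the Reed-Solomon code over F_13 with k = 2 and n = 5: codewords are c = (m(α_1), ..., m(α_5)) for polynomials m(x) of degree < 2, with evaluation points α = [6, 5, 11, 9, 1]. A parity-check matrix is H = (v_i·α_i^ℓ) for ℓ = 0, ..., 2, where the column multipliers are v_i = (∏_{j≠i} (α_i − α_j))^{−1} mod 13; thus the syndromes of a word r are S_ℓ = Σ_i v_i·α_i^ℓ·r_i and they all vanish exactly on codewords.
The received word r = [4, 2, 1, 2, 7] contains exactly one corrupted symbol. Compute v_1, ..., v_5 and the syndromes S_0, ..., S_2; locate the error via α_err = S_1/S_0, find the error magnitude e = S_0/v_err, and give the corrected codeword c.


S = (6, 2, 5), error at position 4, error magnitude e = 5, c = [4, 2, 1, 10, 7].

Step 1: column multipliers v_i = (∏_{j≠i}(α_i − α_j))^{−1} mod 13.
  i = 1 (α = 6): (6−5)(6−11)(6−9)(6−1) = 1·(−5)·(−3)·5 = 75 ≡ 10, so v_1 = 10^{−1} = 4 (mod 13).
  i = 2 (α = 5): (5−6)(5−11)(5−9)(5−1) = (−1)·(−6)·(−4)·4 = −96 ≡ 8, so v_2 = 8^{−1} = 5 (mod 13).
  i = 3 (α = 11): (11−6)(11−5)(11−9)(11−1) = 5·6·2·10 = 600 ≡ 2, so v_3 = 2^{−1} = 7 (mod 13).
  i = 4 (α = 9): (9−6)(9−5)(9−11)(9−1) = 3·4·(−2)·8 = −192 ≡ 3, so v_4 = 3^{−1} = 9 (mod 13).
  i = 5 (α = 1): (1−6)(1−5)(1−11)(1−9) = (−5)·(−4)·(−10)·(−8) = 1600 ≡ 1, so v_5 = 1^{−1} = 1 (mod 13).
  v = [4, 5, 7, 9, 1].
Step 2: syndromes of r = [4, 2, 1, 2, 7] (all sums mod 13).
  S_0 = Σ v_i r_i = 4·4 + 5·2 + 7·1 + 9·2 + 1·7 = 58 ≡ 6.
  S_1 = Σ v_i α_i r_i = 4·6·4 + 5·5·2 + 7·11·1 + 9·9·2 + 1·1·7 = 392 ≡ 2.
  α_i^2 mod 13 = [10, 12, 4, 3, 1].
  S_2 = Σ v_i α_i^2 r_i = 4·10·4 + 5·12·2 + 7·4·1 + 9·3·2 + 1·1·7 = 369 ≡ 5.
  S = (6, 2, 5) ≠ 0, so r is not a codeword (an error is present).
Step 3: locate the error. For a single error e at position i, S_ℓ = v_i·e·α_i^ℓ, so α_err = S_1/S_0.
  S_0^{−1} = 6^{−1} = 11 (mod 13), so α_err = 2·11 = 22 ≡ 9 = α_4. Error position i = 4.
  Consistency check: S_2/S_1 = 5·7 = 35 ≡ 9 = α_err ✓ (single-error assumption holds).
Step 4: error magnitude e = S_0/v_4 = S_0·∏_{j≠4}(α_4 − α_j) = 6·3 = 18 ≡ 5 (mod 13).
Step 5: correct position 4: c_4 = r_4 − e = 2 − 5 ≡ 10 (mod 13). Hence c = [4, 2, 1, 10, 7].
  Check: interpolating c through the α_i gives m(x) = 5 + 2·x (degree < 2) with m(α_i) = c_i for every i, so c is indeed a codeword.


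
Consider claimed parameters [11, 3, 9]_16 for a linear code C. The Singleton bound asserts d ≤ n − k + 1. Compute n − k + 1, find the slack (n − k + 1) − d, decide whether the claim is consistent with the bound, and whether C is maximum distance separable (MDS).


Singleton RHS = n − k + 1 = 9, slack = 0, bound satisfied, MDS.

Singleton bound: d ≤ n − k + 1.
Here n = 11, k = 3, so n − k + 1 = 9.
Given d = 9, check d ≤ 9: YES.
Slack = (n − k + 1) − d = 0.
The code is MDS (slack = 0).
Description: the claimed parameters are [11, 3, 9]_16; such a code would be MDS (meets Singleton bound).


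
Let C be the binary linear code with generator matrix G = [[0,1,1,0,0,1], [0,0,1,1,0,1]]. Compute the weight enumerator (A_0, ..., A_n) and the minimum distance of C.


Weight distribution: A_0 = 1, A_2 = 1, A_3 = 2. Minimum distance d = 2.

Enumerate all 2^2 = 4 messages m ∈ F_2^2.
For each, compute codeword c = mG in F_2^6, then tally its weight.
  m = 00 → c = 000000, weight = 0.
  m = 10 → c = 011001, weight = 3.
  m = 01 → c = 001101, weight = 3.
  m = 11 → c = 010100, weight = 2.
Tally weights:
  weight 0: 1 codewords.
  weight 2: 1 codewords.
  weight 3: 2 codewords.
Minimum distance d = smallest w > 0 with A_w > 0 = 2.
Sanity: Σ A_w = 4 = 2^2 = 4 ✓.


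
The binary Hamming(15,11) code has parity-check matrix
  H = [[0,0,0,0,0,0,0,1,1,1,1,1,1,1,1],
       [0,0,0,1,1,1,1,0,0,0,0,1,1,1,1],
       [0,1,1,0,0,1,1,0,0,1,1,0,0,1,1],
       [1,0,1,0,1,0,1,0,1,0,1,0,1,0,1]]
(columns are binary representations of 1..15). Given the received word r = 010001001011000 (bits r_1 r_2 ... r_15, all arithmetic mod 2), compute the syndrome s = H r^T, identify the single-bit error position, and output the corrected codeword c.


s = (1, 0, 1, 0)^T, error position = 10, corrected codeword c = 010001001111000

Compute s = H r^T mod 2 one row at a time:
  s_1 = 0 + 1 + 0 + 1 + 1 + 0 + 0 + 0 = 3 ≡ 1 (mod 2).
  s_2 = 0 + 0 + 1 + 0 + 1 + 0 + 0 + 0 = 2 ≡ 0 (mod 2).
  s_3 = 1 + 0 + 1 + 0 + 0 + 1 + 0 + 0 = 3 ≡ 1 (mod 2).
  s_4 = 0 + 0 + 0 + 0 + 1 + 1 + 0 + 0 = 2 ≡ 0 (mod 2).
s = (1, 0, 1, 0)^T — this equals column 10 of H (binary 1010), so error is at position 10.
Correct: flip bit 10 of r = 010001001011000 to get c = 010001001111000.


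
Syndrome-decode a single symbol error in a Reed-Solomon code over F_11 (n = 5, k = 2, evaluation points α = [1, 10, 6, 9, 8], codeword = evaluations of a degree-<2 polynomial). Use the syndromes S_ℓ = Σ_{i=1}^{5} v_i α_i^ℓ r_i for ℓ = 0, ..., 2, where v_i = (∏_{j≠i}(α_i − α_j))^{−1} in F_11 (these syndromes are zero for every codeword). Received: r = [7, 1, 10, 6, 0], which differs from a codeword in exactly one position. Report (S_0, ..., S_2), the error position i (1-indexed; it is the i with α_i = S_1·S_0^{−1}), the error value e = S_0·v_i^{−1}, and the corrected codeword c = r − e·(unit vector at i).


S = (5, 5, 5), error at position 1, error magnitude e = 5, c = [2, 1, 10, 6, 0].

Step 1: column multipliers v_i = (∏_{j≠i}(α_i − α_j))^{−1} mod 11.
  i = 1 (α = 1): (1−10)(1−6)(1−9)(1−8) = (−9)·(−5)·(−8)·(−7) = 2520 ≡ 1, so v_1 = 1^{−1} = 1 (mod 11).
  i = 2 (α = 10): (10−1)(10−6)(10−9)(10−8) = 9·4·1·2 = 72 ≡ 6, so v_2 = 6^{−1} = 2 (mod 11).
  i = 3 (α = 6): (6−1)(6−10)(6−9)(6−8) = 5·(−4)·(−3)·(−2) = −120 ≡ 1, so v_3 = 1^{−1} = 1 (mod 11).
  i = 4 (α = 9): (9−1)(9−10)(9−6)(9−8) = 8·(−1)·3·1 = −24 ≡ 9, so v_4 = 9^{−1} = 5 (mod 11).
  i = 5 (α = 8): (8−1)(8−10)(8−6)(8−9) = 7·(−2)·2·(−1) = 28 ≡ 6, so v_5 = 6^{−1} = 2 (mod 11).
  v = [1, 2, 1, 5, 2].
Step 2: syndromes of r = [7, 1, 10, 6, 0] (all sums mod 11).
  S_0 = Σ v_i r_i = 1·7 + 2·1 + 1·10 + 5·6 + 2·0 = 49 ≡ 5.
  S_1 = Σ v_i α_i r_i = 1·1·7 + 2·10·1 + 1·6·10 + 5·9·6 + 2·8·0 = 357 ≡ 5.
  α_i^2 mod 11 = [1, 1, 3, 4, 9].
  S_2 = Σ v_i α_i^2 r_i = 1·1·7 + 2·1·1 + 1·3·10 + 5·4·6 + 2·9·0 = 159 ≡ 5.
  S = (5, 5, 5) ≠ 0, so r is not a codeword (an error is present).
Step 3: locate the error. For a single error e at position i, S_ℓ = v_i·e·α_i^ℓ, so α_err = S_1/S_0.
  S_0^{−1} = 5^{−1} = 9 (mod 11), so α_err = 5·9 = 45 ≡ 1 = α_1. Error position i = 1.
  Consistency check: S_2/S_1 = 5·9 = 45 ≡ 1 = α_err ✓ (single-error assumption holds).
Step 4: error magnitude e = S_0/v_1 = S_0·∏_{j≠1}(α_1 − α_j) = 5·1 = 5 ≡ 5 (mod 11).
Step 5: correct position 1: c_1 = r_1 − e = 7 − 5 ≡ 2 (mod 11). Hence c = [2, 1, 10, 6, 0].
  Check: interpolating c through the α_i gives m(x) = 7 + 6·x (degree < 2) with m(α_i) = c_i for every i, so c is indeed a codeword.


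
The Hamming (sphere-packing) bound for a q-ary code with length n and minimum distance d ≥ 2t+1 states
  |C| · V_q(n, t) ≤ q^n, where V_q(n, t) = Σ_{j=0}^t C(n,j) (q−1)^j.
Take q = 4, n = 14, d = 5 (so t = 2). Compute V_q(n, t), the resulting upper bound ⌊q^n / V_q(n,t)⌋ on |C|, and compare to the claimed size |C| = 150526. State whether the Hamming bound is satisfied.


V_q(n, t) = 862, q^n = 268435456, Hamming bound = 311410, |C| = 150526 ≤ bound (satisfied).

Step 1: Compute V_q(n, t) = Σ_{j=0}^2 C(n, j) (q−1)^j.
  j = 0: C(14,0)·(3)^0 = 1·1 = 1.
  j = 1: C(14,1)·(3)^1 = 14·3 = 42.
  j = 2: C(14,2)·(3)^2 = 91·9 = 819.
  V_q(n, t) = 1 + 42 + 819 = 862.
Step 2: q^n = 4^14 = 268435456.
Step 3: Hamming bound ⌊q^n / V_q(n,t)⌋ = ⌊268435456/862⌋ = 311410.
Step 4: Compare |C| = 150526 to 311410: satisfied.
The claimed |C| lies below the Hamming bound.


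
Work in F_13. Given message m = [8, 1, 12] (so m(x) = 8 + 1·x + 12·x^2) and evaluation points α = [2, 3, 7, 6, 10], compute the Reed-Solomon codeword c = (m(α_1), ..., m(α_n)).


c = [6, 2, 5, 4, 9]

Message polynomial: m(x) = 8 + 1·x + 12·x^2 (mod 13).
For each evaluation point α_i, compute m(α_i) mod 13:
  α_1 = 2: Horner steps 12 → 12 → 6, so m(2) = 6.
  α_2 = 3: Horner steps 12 → 11 → 2, so m(3) = 2.
  α_3 = 7: Horner steps 12 → 7 → 5, so m(7) = 5.
  α_4 = 6: Horner steps 12 → 8 → 4, so m(6) = 4.
  α_5 = 10: Horner steps 12 → 4 → 9, so m(10) = 9.
Codeword c = [6, 2, 5, 4, 9] ∈ F_13^5.


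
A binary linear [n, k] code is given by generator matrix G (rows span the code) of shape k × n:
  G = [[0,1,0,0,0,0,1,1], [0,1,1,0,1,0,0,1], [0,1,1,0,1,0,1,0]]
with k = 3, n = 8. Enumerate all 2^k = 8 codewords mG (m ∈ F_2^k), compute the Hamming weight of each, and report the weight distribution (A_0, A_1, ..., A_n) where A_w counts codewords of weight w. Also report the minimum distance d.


Weight distribution: A_0 = 1, A_1 = 1, A_2 = 1, A_3 = 3, A_4 = 2. Minimum distance d = 1.

Enumerate all 2^3 = 8 messages m ∈ F_2^3.
For each, compute codeword c = mG in F_2^8, then tally its weight.
  m = 000 → c = 00000000, weight = 0.
  m = 100 → c = 01000011, weight = 3.
  m = 010 → c = 01101001, weight = 4.
  m = 110 → c = 00101010, weight = 3.
  m = 001 → c = 01101010, weight = 4.
  m = 101 → c = 00101001, weight = 3.
  m = 011 → c = 00000011, weight = 2.
  m = 111 → c = 01000000, weight = 1.
Tally weights:
  weight 0: 1 codewords.
  weight 1: 1 codewords.
  weight 2: 1 codewords.
  weight 3: 3 codewords.
  weight 4: 2 codewords.
Minimum distance d = smallest w > 0 with A_w > 0 = 1.
Sanity: Σ A_w = 8 = 2^3 = 8 ✓.


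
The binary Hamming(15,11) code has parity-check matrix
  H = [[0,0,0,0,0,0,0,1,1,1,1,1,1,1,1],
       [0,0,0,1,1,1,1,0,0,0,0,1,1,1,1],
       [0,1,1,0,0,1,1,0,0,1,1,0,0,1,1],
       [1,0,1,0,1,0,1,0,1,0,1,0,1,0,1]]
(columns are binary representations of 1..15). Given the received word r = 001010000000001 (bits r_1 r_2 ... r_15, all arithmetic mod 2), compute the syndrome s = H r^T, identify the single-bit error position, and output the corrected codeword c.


s = (1, 0, 0, 1)^T, error position = 9, corrected codeword c = 001010001000001

Compute s = H r^T mod 2 one row at a time:
  s_1 = 0 + 0 + 0 + 0 + 0 + 0 + 0 + 1 = 1 ≡ 1 (mod 2).
  s_2 = 0 + 1 + 0 + 0 + 0 + 0 + 0 + 1 = 2 ≡ 0 (mod 2).
  s_3 = 0 + 1 + 0 + 0 + 0 + 0 + 0 + 1 = 2 ≡ 0 (mod 2).
  s_4 = 0 + 1 + 1 + 0 + 0 + 0 + 0 + 1 = 3 ≡ 1 (mod 2).
s = (1, 0, 0, 1)^T — this equals column 9 of H (binary 1001), so error is at position 9.
Correct: flip bit 9 of r = 001010000000001 to get c = 001010001000001.


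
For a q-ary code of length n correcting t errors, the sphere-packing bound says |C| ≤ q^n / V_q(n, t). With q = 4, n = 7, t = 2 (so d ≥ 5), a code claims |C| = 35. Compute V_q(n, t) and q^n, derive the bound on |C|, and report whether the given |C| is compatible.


V_q(n, t) = 211, q^n = 16384, Hamming bound = 77, |C| = 35 ≤ bound (satisfied).

Step 1: Compute V_q(n, t) = Σ_{j=0}^2 C(n, j) (q−1)^j.
  j = 0: C(7,0)·(3)^0 = 1·1 = 1.
  j = 1: C(7,1)·(3)^1 = 7·3 = 21.
  j = 2: C(7,2)·(3)^2 = 21·9 = 189.
  V_q(n, t) = 1 + 21 + 189 = 211.
Step 2: q^n = 4^7 = 16384.
Step 3: Hamming bound ⌊q^n / V_q(n,t)⌋ = ⌊16384/211⌋ = 77.
Step 4: Compare |C| = 35 to 77: satisfied.
The claimed |C| lies below the Hamming bound.


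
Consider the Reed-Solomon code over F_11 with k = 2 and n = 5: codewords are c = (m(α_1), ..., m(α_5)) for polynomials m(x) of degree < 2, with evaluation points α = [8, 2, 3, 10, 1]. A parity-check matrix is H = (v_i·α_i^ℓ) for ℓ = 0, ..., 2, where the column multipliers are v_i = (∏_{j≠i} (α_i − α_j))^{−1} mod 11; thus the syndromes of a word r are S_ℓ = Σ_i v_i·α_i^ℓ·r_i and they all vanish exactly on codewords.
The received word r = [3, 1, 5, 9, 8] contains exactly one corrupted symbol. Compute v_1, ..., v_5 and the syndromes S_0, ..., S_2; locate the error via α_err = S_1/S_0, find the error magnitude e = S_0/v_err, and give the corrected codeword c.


S = (6, 5, 6), error at position 4, error magnitude e = 9, c = [3, 1, 5, 0, 8].

Step 1: column multipliers v_i = (∏_{j≠i}(α_i − α_j))^{−1} mod 11.
  i = 1 (α = 8): (8−2)(8−3)(8−10)(8−1) = 6·5·(−2)·7 = −420 ≡ 9, so v_1 = 9^{−1} = 5 (mod 11).
  i = 2 (α = 2): (2−8)(2−3)(2−10)(2−1) = (−6)·(−1)·(−8)·1 = −48 ≡ 7, so v_2 = 7^{−1} = 8 (mod 11).
  i = 3 (α = 3): (3−8)(3−2)(3−10)(3−1) = (−5)·1·(−7)·2 = 70 ≡ 4, so v_3 = 4^{−1} = 3 (mod 11).
  i = 4 (α = 10): (10−8)(10−2)(10−3)(10−1) = 2·8·7·9 = 1008 ≡ 7, so v_4 = 7^{−1} = 8 (mod 11).
  i = 5 (α = 1): (1−8)(1−2)(1−3)(1−10) = (−7)·(−1)·(−2)·(−9) = 126 ≡ 5, so v_5 = 5^{−1} = 9 (mod 11).
  v = [5, 8, 3, 8, 9].
Step 2: syndromes of r = [3, 1, 5, 9, 8] (all sums mod 11).
  S_0 = Σ v_i r_i = 5·3 + 8·1 + 3·5 + 8·9 + 9·8 = 182 ≡ 6.
  S_1 = Σ v_i α_i r_i = 5·8·3 + 8·2·1 + 3·3·5 + 8·10·9 + 9·1·8 = 973 ≡ 5.
  α_i^2 mod 11 = [9, 4, 9, 1, 1].
  S_2 = Σ v_i α_i^2 r_i = 5·9·3 + 8·4·1 + 3·9·5 + 8·1·9 + 9·1·8 = 446 ≡ 6.
  S = (6, 5, 6) ≠ 0, so r is not a codeword (an error is present).
Step 3: locate the error. For a single error e at position i, S_ℓ = v_i·e·α_i^ℓ, so α_err = S_1/S_0.
  S_0^{−1} = 6^{−1} = 2 (mod 11), so α_err = 5·2 = 10 ≡ 10 = α_4. Error position i = 4.
  Consistency check: S_2/S_1 = 6·9 = 54 ≡ 10 = α_err ✓ (single-error assumption holds).
Step 4: error magnitude e = S_0/v_4 = S_0·∏_{j≠4}(α_4 − α_j) = 6·7 = 42 ≡ 9 (mod 11).
Step 5: correct position 4: c_4 = r_4 − e = 9 − 9 ≡ 0 (mod 11). Hence c = [3, 1, 5, 0, 8].
  Check: interpolating c through the α_i gives m(x) = 4 + 4·x (degree < 2) with m(α_i) = c_i for every i, so c is indeed a codeword.


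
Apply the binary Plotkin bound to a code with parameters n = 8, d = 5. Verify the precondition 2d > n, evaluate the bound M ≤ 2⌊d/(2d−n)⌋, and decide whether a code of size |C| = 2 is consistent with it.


Plotkin bound M ≤ 4; given |C| = 2 ≤ bound (satisfied).

Check applicability: 2d = 10, n = 8.
2d − n = 2 > 0, so Plotkin applies.
Compute d/(2d−n) = 5/2 ≈ 2.5000.
⌊d/(2d−n)⌋ = 2.
Plotkin bound: M ≤ 2·2 = 4.
Given |C| = 2, check: satisfied.
This |C| is below the Plotkin bound.


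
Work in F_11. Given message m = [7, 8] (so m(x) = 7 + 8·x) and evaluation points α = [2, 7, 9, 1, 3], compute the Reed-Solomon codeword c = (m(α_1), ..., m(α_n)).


c = [1, 8, 2, 4, 9]

Message polynomial: m(x) = 7 + 8·x (mod 11).
For each evaluation point α_i, compute m(α_i) mod 11:
  α_1 = 2: Horner steps 8 → 1, so m(2) = 1.
  α_2 = 7: Horner steps 8 → 8, so m(7) = 8.
  α_3 = 9: Horner steps 8 → 2, so m(9) = 2.
  α_4 = 1: Horner steps 8 → 4, so m(1) = 4.
  α_5 = 3: Horner steps 8 → 9, so m(3) = 9.
Codeword c = [1, 8, 2, 4, 9] ∈ F_11^5.


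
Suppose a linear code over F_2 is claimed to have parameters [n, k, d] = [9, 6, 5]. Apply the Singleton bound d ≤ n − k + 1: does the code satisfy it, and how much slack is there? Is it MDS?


Singleton RHS = n − k + 1 = 4, slack = -1, bound violated (no such code; not MDS).

Singleton bound: d ≤ n − k + 1.
Here n = 9, k = 6, so n − k + 1 = 4.
Given d = 5, check d ≤ 4: NO.
Slack = (n − k + 1) − d = -1.
The slack is negative: d = 5 exceeds n − k + 1 = 4 by 1, so the Singleton bound is violated and no linear [9, 6, 5]_2 code can exist. In particular it is not MDS (MDS requires d = n − k + 1 exactly).
Description: the claimed parameters are [9, 6, 5]_2; such a code would be impossible (violates the Singleton bound).


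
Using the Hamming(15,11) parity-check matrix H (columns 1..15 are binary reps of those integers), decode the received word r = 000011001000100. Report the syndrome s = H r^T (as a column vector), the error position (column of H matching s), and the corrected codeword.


s = (0, 1, 1, 1)^T, error position = 7, corrected codeword c = 000011101000100

Compute s = H r^T mod 2 one row at a time:
  s_1 = 0 + 1 + 0 + 0 + 0 + 1 + 0 + 0 = 2 ≡ 0 (mod 2).
  s_2 = 0 + 1 + 1 + 0 + 0 + 1 + 0 + 0 = 3 ≡ 1 (mod 2).
  s_3 = 0 + 0 + 1 + 0 + 0 + 0 + 0 + 0 = 1 ≡ 1 (mod 2).
  s_4 = 0 + 0 + 1 + 0 + 1 + 0 + 1 + 0 = 3 ≡ 1 (mod 2).
s = (0, 1, 1, 1)^T — this equals column 7 of H (binary 0111), so error is at position 7.
Correct: flip bit 7 of r = 000011001000100 to get c = 000011101000100.


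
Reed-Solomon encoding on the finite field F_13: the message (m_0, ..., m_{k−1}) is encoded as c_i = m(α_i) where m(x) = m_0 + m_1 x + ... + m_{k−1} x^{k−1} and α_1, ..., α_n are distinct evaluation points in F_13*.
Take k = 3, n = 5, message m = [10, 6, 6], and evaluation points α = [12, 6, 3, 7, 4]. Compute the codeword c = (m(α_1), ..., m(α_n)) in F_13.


c = [10, 2, 4, 8, 0]

Message polynomial: m(x) = 10 + 6·x + 6·x^2 (mod 13).
For each evaluation point α_i, compute m(α_i) mod 13:
  α_1 = 12: Horner steps 6 → 0 → 10, so m(12) = 10.
  α_2 = 6: Horner steps 6 → 3 → 2, so m(6) = 2.
  α_3 = 3: Horner steps 6 → 11 → 4, so m(3) = 4.
  α_4 = 7: Horner steps 6 → 9 → 8, so m(7) = 8.
  α_5 = 4: Horner steps 6 → 4 → 0, so m(4) = 0.
Codeword c = [10, 2, 4, 8, 0] ∈ F_13^5.
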